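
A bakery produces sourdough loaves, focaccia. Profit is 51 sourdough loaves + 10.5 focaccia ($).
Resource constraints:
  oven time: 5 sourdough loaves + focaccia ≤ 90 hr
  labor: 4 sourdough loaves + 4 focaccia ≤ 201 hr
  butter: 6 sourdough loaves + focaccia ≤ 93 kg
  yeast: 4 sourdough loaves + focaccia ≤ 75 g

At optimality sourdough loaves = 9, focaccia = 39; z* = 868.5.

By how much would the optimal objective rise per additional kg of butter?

4.5

At the optimum: oven time uses 84 of 90 (slack = 6); labor uses 192 of 201 (slack = 9); butter uses 93 of 93 (binding); yeast uses 75 of 75 (binding).
Slack constraints have shadow price 0 (complementary slackness).
The binding rows give the dual system: 6·y_butter + 4·y_yeast = 51 and 1·y_butter + 1·y_yeast = 10.5.
→ y_butter = 4.5 and y_yeast = 6.
Shadow price of butter = 4.5.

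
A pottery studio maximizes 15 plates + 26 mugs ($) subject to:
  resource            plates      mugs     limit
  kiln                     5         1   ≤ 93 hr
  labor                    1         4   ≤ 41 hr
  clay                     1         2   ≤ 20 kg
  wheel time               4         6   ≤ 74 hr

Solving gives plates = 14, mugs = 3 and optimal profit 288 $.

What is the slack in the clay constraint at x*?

0

clay used = 1·14 + 2·3 = 20; slack = 20 − 20 = 0.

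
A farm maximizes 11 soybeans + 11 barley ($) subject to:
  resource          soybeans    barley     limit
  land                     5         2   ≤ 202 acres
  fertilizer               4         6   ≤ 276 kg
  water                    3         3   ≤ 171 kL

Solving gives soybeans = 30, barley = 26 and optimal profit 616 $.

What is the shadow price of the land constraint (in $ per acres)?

1

Check each constraint at x*: land 202/202 (tight); fertilizer 276/276 (tight); water 168/171 (slack 3).
Slack constraints have shadow price 0 (complementary slackness).
The binding rows give the dual system: 5·y_land + 4·y_fertilizer = 11 and 2·y_land + 6·y_fertilizer = 11.
Solving: y_land = 1, y_fertilizer = 1.5.
Shadow price of land = 1.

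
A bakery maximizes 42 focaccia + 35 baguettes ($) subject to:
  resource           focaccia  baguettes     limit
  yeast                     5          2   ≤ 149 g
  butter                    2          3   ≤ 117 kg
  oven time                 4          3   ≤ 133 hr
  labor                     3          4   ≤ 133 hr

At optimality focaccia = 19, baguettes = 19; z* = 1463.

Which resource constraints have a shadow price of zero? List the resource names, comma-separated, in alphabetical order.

yeast: 133/149 (slack 16)
butter: 95/117 (slack 22)
oven time: 133/133 (binding)
labor: 133/133 (binding)
By complementary slackness, a constraint with positive slack has shadow price 0 → butter, yeast.

butter, yeast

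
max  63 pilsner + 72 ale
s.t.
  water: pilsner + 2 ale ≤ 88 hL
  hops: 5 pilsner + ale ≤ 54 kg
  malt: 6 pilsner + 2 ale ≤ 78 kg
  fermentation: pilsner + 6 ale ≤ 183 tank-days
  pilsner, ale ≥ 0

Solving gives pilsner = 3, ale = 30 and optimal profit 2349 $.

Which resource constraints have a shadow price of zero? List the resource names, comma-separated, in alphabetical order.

water: 63/88 (slack 25)
hops: 45/54 (slack 9)
malt: 78/78 (binding)
fermentation: 183/183 (binding)
By complementary slackness, a constraint with positive slack has shadow price 0 → hops, water.

hops, water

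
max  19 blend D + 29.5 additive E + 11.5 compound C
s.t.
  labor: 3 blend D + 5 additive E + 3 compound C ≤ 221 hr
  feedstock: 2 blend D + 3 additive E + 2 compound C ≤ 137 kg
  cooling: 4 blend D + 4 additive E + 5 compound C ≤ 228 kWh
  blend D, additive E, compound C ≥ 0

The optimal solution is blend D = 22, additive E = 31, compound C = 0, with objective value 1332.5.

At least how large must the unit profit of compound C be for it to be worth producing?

At the optimum: labor uses 221 of 221 (binding); feedstock uses 137 of 137 (binding); cooling uses 212 of 228 (slack = 16).
By complementary slackness, y = 0 for the non-binding constraint.
Dual feasibility on the basic columns requires 3·y_labor + 2·y_feedstock = 19, 5·y_labor + 3·y_feedstock = 29.5.
→ y_labor = 2 and y_feedstock = 6.5.
compound C enters the basis when its profit ≥ yᵀa₃ = 2·3 + 6.5·2 = 19.

19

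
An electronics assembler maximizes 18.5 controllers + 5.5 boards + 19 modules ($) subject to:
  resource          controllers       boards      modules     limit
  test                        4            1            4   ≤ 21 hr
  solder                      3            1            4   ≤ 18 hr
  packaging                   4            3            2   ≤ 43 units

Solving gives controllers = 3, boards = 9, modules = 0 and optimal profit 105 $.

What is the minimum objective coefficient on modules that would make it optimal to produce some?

22

Check each constraint at x*: test 21/21 (tight); solder 18/18 (tight); packaging 39/43 (slack 4).
Since packaging is not tight, its dual is 0.
From A_Bᵀ y = c: 4·y_test + 3·y_solder = 18.5; 1·y_test + 1·y_solder = 5.5.
Solving: y_test = 2, y_solder = 3.5.
modules enters the basis when its profit ≥ yᵀa₃ = 2·4 + 3.5·4 = 22.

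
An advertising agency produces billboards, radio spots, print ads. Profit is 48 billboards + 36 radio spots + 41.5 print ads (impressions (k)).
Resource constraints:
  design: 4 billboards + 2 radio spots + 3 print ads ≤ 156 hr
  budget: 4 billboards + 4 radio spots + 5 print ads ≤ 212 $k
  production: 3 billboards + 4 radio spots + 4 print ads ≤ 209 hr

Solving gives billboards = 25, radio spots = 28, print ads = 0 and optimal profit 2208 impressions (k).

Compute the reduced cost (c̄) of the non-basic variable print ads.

-6.5

At the optimum: design uses 156 of 156 (binding); budget uses 212 of 212 (binding); production uses 187 of 209 (slack = 22).
By complementary slackness, y = 0 for the non-binding constraint.
From A_Bᵀ y = c: 4·y_design + 4·y_budget = 48; 2·y_design + 4·y_budget = 36.
→ y_design = 6 and y_budget = 6.
Reduced cost of print ads: c₃ − yᵀa₃ = 41.5 − (6·3 + 6·5) = 41.5 − 48 = -6.5.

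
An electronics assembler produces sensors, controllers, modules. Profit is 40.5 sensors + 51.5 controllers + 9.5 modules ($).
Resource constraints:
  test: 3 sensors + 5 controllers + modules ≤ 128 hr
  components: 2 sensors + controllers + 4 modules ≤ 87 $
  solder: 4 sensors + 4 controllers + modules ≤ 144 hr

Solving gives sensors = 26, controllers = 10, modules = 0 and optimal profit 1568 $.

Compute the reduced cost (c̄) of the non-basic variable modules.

-2

Binding: test and solder. Non-binding: components (25 unused).
Since components is not tight, its dual is 0.
From A_Bᵀ y = c: 3·y_test + 4·y_solder = 40.5; 5·y_test + 4·y_solder = 51.5.
→ y_test = 5.5 and y_solder = 6.
Reduced cost of modules: c₃ − yᵀa₃ = 9.5 − (5.5·1 + 6·1) = 9.5 − 11.5 = -2.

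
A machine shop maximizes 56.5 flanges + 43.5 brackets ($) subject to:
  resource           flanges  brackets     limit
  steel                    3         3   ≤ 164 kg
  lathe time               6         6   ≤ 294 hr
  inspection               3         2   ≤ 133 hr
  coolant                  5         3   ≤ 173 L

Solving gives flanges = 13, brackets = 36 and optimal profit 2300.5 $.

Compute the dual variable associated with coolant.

6.5

Check each constraint at x*: steel 147/164 (slack 17); lathe time 294/294 (tight); inspection 111/133 (slack 22); coolant 173/173 (tight).
Slack constraints have shadow price 0 (complementary slackness).
Dual feasibility on the basic columns requires 6·y_lathe time + 5·y_coolant = 56.5, 6·y_lathe time + 3·y_coolant = 43.5.
This yields shadow prices y_lathe time = 4, y_coolant = 6.5.
Shadow price of coolant = 6.5.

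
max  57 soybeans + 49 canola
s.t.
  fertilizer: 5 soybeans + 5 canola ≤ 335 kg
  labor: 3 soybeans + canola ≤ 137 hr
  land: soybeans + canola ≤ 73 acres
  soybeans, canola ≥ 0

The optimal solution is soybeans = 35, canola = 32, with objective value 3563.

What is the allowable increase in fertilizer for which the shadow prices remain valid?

30

Binding constraints: fertilizer, labor. The basis is B = [[5,5],[3,1]] with det -10.
Per unit increase in fertilizer, x* moves by d = (-0.1, 0.3).
The basis stays optimal until land becomes binding; allowable increase = 30 kg.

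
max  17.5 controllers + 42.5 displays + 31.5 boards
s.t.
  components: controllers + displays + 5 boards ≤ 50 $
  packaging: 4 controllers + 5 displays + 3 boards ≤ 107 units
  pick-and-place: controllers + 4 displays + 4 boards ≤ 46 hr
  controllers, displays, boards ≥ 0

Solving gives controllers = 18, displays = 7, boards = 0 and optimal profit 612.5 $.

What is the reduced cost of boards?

At the optimum: components uses 25 of 50 (slack = 25); packaging uses 107 of 107 (binding); pick-and-place uses 46 of 46 (binding).
Slack constraints have shadow price 0 (complementary slackness).
Dual feasibility on the basic columns requires 4·y_packaging + 1·y_pick-and-place = 17.5, 5·y_packaging + 4·y_pick-and-place = 42.5.
Solving: y_packaging = 2.5, y_pick-and-place = 7.5.
Reduced cost of boards: c₃ − yᵀa₃ = 31.5 − (2.5·3 + 7.5·4) = 31.5 − 37.5 = -6.

-6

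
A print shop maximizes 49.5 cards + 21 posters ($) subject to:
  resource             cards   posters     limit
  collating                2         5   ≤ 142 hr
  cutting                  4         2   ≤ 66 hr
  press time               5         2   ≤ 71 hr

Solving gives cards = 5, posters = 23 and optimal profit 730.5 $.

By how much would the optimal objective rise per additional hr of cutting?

At the optimum: collating uses 125 of 142 (slack = 17); cutting uses 66 of 66 (binding); press time uses 71 of 71 (binding).
By complementary slackness, y = 0 for the non-binding constraint.
From A_Bᵀ y = c: 4·y_cutting + 5·y_press time = 49.5; 2·y_cutting + 2·y_press time = 21.
Solving: y_cutting = 3, y_press time = 7.5.
Shadow price of cutting = 3.

3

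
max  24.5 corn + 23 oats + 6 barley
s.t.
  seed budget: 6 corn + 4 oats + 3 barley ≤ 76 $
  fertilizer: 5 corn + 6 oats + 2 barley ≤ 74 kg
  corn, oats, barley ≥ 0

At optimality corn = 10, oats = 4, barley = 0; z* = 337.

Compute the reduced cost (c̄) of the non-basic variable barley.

At the optimum: seed budget uses 76 of 76 (binding); fertilizer uses 74 of 74 (binding).
Dual feasibility on the basic columns requires 6·y_seed budget + 5·y_fertilizer = 24.5, 4·y_seed budget + 6·y_fertilizer = 23.
→ y_seed budget = 2 and y_fertilizer = 2.5.
Reduced cost of barley: c₃ − yᵀa₃ = 6 − (2·3 + 2.5·2) = 6 − 11 = -5.

-5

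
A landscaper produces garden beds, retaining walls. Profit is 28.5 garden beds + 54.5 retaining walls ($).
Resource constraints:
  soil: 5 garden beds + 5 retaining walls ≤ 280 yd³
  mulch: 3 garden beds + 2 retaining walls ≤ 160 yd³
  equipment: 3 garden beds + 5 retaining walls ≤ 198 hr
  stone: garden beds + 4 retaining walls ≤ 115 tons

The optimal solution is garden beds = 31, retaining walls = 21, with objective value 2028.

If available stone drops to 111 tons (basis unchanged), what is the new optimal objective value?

2016

Check each constraint at x*: soil 260/280 (slack 20); mulch 135/160 (slack 25); equipment 198/198 (tight); stone 115/115 (tight).
By complementary slackness, y = 0 for the non-binding constraints.
Dual feasibility on the basic columns requires 3·y_equipment + 1·y_stone = 28.5, 5·y_equipment + 4·y_stone = 54.5.
→ y_equipment = 8.5 and y_stone = 3.
Δz = y_stone·Δb = 3 × (-4) = -12, so new z* = 2028 − 12 = 2016.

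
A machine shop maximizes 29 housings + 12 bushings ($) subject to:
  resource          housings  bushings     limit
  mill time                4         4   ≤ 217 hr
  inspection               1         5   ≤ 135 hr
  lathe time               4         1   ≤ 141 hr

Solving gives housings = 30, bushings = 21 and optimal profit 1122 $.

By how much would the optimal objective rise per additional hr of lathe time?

7

Binding: inspection and lathe time. Non-binding: mill time (13 unused).
Slack constraints have shadow price 0 (complementary slackness).
From A_Bᵀ y = c: 1·y_inspection + 4·y_lathe time = 29; 5·y_inspection + 1·y_lathe time = 12.
→ y_inspection = 1 and y_lathe time = 7.
Shadow price of lathe time = 7.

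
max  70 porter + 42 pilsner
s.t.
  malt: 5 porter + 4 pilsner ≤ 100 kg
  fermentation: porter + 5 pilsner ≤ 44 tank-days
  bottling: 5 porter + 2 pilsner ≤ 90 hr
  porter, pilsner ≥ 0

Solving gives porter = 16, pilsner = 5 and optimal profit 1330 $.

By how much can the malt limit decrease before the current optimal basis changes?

Binding constraints: malt, bottling. The basis is B = [[5,4],[5,2]] with det -10.
Per unit decrease in malt, x* moves by d = (0.2, -0.5).
The basis stays optimal until pilsner reaches 0; allowable decrease = 10 kg.

10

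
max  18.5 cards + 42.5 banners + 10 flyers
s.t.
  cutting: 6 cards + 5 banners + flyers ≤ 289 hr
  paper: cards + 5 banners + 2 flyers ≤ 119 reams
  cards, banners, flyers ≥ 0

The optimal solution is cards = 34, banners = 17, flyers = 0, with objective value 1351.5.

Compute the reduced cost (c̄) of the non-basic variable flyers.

Both cutting and paper are binding at x*.
Dual feasibility on the basic columns requires 6·y_cutting + 1·y_paper = 18.5, 5·y_cutting + 5·y_paper = 42.5.
Solving: y_cutting = 2, y_paper = 6.5.
Reduced cost of flyers: c₃ − yᵀa₃ = 10 − (2·1 + 6.5·2) = 10 − 15 = -5.

-5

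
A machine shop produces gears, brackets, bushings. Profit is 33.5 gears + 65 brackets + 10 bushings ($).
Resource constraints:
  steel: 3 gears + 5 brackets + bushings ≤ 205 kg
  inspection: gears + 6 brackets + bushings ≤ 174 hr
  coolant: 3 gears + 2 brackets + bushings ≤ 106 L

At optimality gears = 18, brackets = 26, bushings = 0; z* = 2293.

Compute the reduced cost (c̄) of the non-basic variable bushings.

-6.5

At the optimum: steel uses 184 of 205 (slack = 21); inspection uses 174 of 174 (binding); coolant uses 106 of 106 (binding).
By complementary slackness, y = 0 for the non-binding constraint.
Dual feasibility on the basic columns requires 1·y_inspection + 3·y_coolant = 33.5, 6·y_inspection + 2·y_coolant = 65.
→ y_inspection = 8 and y_coolant = 8.5.
Reduced cost of bushings: c₃ − yᵀa₃ = 10 − (8·1 + 8.5·1) = 10 − 16.5 = -6.5.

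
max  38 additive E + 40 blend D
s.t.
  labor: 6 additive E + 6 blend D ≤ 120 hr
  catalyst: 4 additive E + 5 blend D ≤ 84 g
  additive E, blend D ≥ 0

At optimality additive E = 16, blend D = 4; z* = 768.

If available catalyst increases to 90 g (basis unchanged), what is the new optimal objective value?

At the optimum: labor uses 120 of 120 (binding); catalyst uses 84 of 84 (binding).
From A_Bᵀ y = c: 6·y_labor + 4·y_catalyst = 38; 6·y_labor + 5·y_catalyst = 40.
This yields shadow prices y_labor = 5, y_catalyst = 2.
Δz = y_catalyst·Δb = 2 × (6) = 12, so new z* = 768 + 12 = 780.

780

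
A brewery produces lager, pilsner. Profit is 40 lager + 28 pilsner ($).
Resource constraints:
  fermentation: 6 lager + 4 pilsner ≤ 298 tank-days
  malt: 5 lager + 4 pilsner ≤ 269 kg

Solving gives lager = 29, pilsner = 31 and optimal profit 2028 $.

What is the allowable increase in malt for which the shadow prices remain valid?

29

Binding constraints: fermentation, malt. The basis is B = [[6,4],[5,4]] with det 4.
Per unit increase in malt, x* moves by d = (-1, 1.5).
The basis stays optimal until lager reaches 0; allowable increase = 29 kg.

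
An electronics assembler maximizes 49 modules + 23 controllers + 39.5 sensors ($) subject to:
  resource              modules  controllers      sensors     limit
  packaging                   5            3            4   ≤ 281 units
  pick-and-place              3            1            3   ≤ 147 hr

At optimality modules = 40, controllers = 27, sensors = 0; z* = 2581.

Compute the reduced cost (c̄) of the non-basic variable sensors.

-4.5

Check each constraint at x*: packaging 281/281 (tight); pick-and-place 147/147 (tight).
From A_Bᵀ y = c: 5·y_packaging + 3·y_pick-and-place = 49; 3·y_packaging + 1·y_pick-and-place = 23.
→ y_packaging = 5 and y_pick-and-place = 8.
Reduced cost of sensors: c₃ − yᵀa₃ = 39.5 − (5·4 + 8·3) = 39.5 − 44 = -4.5.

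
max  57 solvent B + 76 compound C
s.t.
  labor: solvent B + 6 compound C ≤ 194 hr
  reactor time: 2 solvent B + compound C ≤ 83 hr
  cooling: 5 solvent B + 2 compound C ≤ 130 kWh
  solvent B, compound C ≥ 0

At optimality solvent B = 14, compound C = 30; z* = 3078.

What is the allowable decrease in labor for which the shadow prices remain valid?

Binding constraints: labor, cooling. The basis is B = [[1,6],[5,2]] with det -28.
Per unit decrease in labor, x* moves by d = (0.0714, -0.1786).
The basis stays optimal until compound C reaches 0; allowable decrease = 168 hr.

168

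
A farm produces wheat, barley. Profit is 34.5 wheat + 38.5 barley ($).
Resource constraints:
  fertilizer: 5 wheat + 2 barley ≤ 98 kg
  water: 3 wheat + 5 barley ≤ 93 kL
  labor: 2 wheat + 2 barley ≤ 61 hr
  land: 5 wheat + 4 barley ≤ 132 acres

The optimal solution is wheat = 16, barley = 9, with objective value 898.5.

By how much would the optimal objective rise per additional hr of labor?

At the optimum: fertilizer uses 98 of 98 (binding); water uses 93 of 93 (binding); labor uses 50 of 61 (slack = 11); land uses 116 of 132 (slack = 16).
Slack constraints have shadow price 0 (complementary slackness).
Dual feasibility on the basic columns requires 5·y_fertilizer + 3·y_water = 34.5, 2·y_fertilizer + 5·y_water = 38.5.
Solving: y_fertilizer = 3, y_water = 6.5.
Shadow price of labor = 0.

0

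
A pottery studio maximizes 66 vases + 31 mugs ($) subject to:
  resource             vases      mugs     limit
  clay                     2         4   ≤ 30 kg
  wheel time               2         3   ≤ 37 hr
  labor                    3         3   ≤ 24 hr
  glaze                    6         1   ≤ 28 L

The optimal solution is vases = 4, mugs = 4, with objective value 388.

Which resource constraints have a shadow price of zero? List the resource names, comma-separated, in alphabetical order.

clay, wheel time

clay: 24/30 (slack 6)
wheel time: 20/37 (slack 17)
labor: 24/24 (binding)
glaze: 28/28 (binding)
By complementary slackness, a constraint with positive slack has shadow price 0 → clay, wheel time.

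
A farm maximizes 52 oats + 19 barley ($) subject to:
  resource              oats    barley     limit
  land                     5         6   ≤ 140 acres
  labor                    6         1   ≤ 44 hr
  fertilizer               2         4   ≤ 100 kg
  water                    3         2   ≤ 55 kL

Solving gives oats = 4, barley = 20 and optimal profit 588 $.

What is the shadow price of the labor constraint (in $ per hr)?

7

Check each constraint at x*: land 140/140 (tight); labor 44/44 (tight); fertilizer 88/100 (slack 12); water 52/55 (slack 3).
By complementary slackness, y = 0 for the non-binding constraints.
Dual feasibility on the basic columns requires 5·y_land + 6·y_labor = 52, 6·y_land + 1·y_labor = 19.
This yields shadow prices y_land = 2, y_labor = 7.
Shadow price of labor = 7.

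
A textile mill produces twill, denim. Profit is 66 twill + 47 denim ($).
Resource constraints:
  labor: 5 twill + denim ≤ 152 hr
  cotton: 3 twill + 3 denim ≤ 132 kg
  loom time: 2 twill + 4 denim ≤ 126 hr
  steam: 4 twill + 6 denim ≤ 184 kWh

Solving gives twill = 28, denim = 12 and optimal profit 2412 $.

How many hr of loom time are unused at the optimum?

22

loom time used = 2·28 + 4·12 = 104; slack = 126 − 104 = 22.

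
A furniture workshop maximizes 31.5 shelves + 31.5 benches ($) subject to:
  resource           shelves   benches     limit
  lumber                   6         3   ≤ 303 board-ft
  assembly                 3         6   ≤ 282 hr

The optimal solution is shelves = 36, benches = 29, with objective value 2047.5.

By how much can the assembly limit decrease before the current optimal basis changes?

130.5

Binding constraints: lumber, assembly. The basis is B = [[6,3],[3,6]] with det 27.
Per unit decrease in assembly, x* moves by d = (0.1111, -0.2222).
The basis stays optimal until benches reaches 0; allowable decrease = 130.5 hr.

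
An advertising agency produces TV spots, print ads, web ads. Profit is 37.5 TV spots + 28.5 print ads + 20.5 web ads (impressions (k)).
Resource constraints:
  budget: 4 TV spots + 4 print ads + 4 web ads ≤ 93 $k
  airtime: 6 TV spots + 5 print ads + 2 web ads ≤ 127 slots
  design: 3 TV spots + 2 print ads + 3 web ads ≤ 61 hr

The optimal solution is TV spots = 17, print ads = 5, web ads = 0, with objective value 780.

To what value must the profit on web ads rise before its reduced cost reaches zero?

At the optimum: budget uses 88 of 93 (slack = 5); airtime uses 127 of 127 (binding); design uses 61 of 61 (binding).
Slack constraints have shadow price 0 (complementary slackness).
The binding rows give the dual system: 6·y_airtime + 3·y_design = 37.5 and 5·y_airtime + 2·y_design = 28.5.
This yields shadow prices y_airtime = 3.5, y_design = 5.5.
web ads enters the basis when its profit ≥ yᵀa₃ = 3.5·2 + 5.5·3 = 23.5.

23.5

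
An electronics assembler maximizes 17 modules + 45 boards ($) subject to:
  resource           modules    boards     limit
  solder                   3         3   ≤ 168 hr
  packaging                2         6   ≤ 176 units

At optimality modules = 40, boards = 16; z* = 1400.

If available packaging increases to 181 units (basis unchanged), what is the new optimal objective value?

1435

Both solder and packaging are binding at x*.
From A_Bᵀ y = c: 3·y_solder + 2·y_packaging = 17; 3·y_solder + 6·y_packaging = 45.
Solving: y_solder = 1, y_packaging = 7.
Δz = y_packaging·Δb = 7 × (5) = 35, so new z* = 1400 + 35 = 1435.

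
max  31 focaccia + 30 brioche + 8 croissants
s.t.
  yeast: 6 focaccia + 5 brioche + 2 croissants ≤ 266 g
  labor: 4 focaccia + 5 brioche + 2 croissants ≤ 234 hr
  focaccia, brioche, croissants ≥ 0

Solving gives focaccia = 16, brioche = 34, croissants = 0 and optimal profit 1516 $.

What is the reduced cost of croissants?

Both yeast and labor are binding at x*.
The binding rows give the dual system: 6·y_yeast + 4·y_labor = 31 and 5·y_yeast + 5·y_labor = 30.
This yields shadow prices y_yeast = 3.5, y_labor = 2.5.
Reduced cost of croissants: c₃ − yᵀa₃ = 8 − (3.5·2 + 2.5·2) = 8 − 12 = -4.

-4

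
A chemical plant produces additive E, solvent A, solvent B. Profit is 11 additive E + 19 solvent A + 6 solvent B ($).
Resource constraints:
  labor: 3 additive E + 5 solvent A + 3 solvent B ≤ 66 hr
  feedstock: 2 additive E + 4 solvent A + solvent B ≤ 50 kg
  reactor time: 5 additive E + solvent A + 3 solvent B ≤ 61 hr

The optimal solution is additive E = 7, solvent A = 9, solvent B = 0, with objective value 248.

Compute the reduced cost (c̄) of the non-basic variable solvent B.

-4

Binding: labor and feedstock. Non-binding: reactor time (17 unused).
By complementary slackness, y = 0 for the non-binding constraint.
From A_Bᵀ y = c: 3·y_labor + 2·y_feedstock = 11; 5·y_labor + 4·y_feedstock = 19.
Solving: y_labor = 3, y_feedstock = 1.
Reduced cost of solvent B: c₃ − yᵀa₃ = 6 − (3·3 + 1·1) = 6 − 10 = -4.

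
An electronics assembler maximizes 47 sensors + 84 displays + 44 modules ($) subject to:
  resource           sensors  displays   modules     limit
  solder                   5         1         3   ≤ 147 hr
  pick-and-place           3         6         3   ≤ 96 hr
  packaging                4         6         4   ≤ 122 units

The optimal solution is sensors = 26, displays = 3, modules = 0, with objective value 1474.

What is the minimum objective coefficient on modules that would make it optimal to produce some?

Check each constraint at x*: solder 133/147 (slack 14); pick-and-place 96/96 (tight); packaging 122/122 (tight).
Slack constraints have shadow price 0 (complementary slackness).
The binding rows give the dual system: 3·y_pick-and-place + 4·y_packaging = 47 and 6·y_pick-and-place + 6·y_packaging = 84.
Solving: y_pick-and-place = 9, y_packaging = 5.
modules enters the basis when its profit ≥ yᵀa₃ = 9·3 + 5·4 = 47.

47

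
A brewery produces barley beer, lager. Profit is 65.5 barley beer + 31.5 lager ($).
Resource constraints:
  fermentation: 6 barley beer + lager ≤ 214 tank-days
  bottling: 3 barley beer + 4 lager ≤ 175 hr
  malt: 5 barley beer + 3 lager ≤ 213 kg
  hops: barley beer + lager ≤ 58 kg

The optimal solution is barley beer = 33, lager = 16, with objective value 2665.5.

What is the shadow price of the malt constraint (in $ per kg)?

Binding: fermentation and malt. Non-binding: bottling (12 unused), hops (9 unused).
Since bottling, hops are not tight, their duals are 0.
The binding rows give the dual system: 6·y_fermentation + 5·y_malt = 65.5 and 1·y_fermentation + 3·y_malt = 31.5.
→ y_fermentation = 3 and y_malt = 9.5.
Shadow price of malt = 9.5.

9.5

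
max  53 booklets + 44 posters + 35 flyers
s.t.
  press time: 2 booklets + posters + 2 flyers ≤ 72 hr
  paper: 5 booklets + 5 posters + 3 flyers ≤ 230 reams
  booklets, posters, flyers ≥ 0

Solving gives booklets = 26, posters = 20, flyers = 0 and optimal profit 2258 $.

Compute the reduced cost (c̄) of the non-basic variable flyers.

-4

Both press time and paper are binding at x*.
From A_Bᵀ y = c: 2·y_press time + 5·y_paper = 53; 1·y_press time + 5·y_paper = 44.
Solving: y_press time = 9, y_paper = 7.
Reduced cost of flyers: c₃ − yᵀa₃ = 35 − (9·2 + 7·3) = 35 − 39 = -4.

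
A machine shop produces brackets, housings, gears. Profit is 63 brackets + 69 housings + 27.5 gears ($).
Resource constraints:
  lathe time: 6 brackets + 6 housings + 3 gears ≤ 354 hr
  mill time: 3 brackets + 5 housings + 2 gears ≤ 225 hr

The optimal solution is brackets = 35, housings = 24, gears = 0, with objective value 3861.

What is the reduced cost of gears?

-5.5

Check each constraint at x*: lathe time 354/354 (tight); mill time 225/225 (tight).
Dual feasibility on the basic columns requires 6·y_lathe time + 3·y_mill time = 63, 6·y_lathe time + 5·y_mill time = 69.
→ y_lathe time = 9 and y_mill time = 3.
Reduced cost of gears: c₃ − yᵀa₃ = 27.5 − (9·3 + 3·2) = 27.5 − 33 = -5.5.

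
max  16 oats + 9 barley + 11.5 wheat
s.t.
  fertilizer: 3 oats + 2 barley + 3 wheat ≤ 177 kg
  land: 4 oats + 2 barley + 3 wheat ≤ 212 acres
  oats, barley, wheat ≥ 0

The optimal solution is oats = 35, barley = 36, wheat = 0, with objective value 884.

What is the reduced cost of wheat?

Check each constraint at x*: fertilizer 177/177 (tight); land 212/212 (tight).
From A_Bᵀ y = c: 3·y_fertilizer + 4·y_land = 16; 2·y_fertilizer + 2·y_land = 9.
Solving: y_fertilizer = 2, y_land = 2.5.
Reduced cost of wheat: c₃ − yᵀa₃ = 11.5 − (2·3 + 2.5·3) = 11.5 − 13.5 = -2.

-2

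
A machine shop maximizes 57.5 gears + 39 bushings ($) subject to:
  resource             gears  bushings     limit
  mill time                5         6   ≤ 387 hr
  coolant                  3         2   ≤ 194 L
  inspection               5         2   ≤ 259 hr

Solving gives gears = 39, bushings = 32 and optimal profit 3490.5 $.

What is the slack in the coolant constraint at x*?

coolant used = 3·39 + 2·32 = 181; slack = 194 − 181 = 13.

13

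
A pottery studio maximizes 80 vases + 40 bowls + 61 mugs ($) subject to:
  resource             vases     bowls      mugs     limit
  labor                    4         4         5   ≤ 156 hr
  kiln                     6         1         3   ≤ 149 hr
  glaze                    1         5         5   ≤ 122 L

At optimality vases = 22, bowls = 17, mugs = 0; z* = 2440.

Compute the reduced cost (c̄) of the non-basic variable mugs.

Binding: labor and kiln. Non-binding: glaze (15 unused).
By complementary slackness, y = 0 for the non-binding constraint.
From A_Bᵀ y = c: 4·y_labor + 6·y_kiln = 80; 4·y_labor + 1·y_kiln = 40.
→ y_labor = 8 and y_kiln = 8.
Reduced cost of mugs: c₃ − yᵀa₃ = 61 − (8·5 + 8·3) = 61 − 64 = -3.

-3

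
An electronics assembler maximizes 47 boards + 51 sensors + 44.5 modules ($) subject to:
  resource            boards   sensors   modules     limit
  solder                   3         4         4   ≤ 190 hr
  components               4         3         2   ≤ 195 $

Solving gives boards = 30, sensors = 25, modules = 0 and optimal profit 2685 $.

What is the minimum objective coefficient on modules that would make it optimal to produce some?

46

Check each constraint at x*: solder 190/190 (tight); components 195/195 (tight).
The binding rows give the dual system: 3·y_solder + 4·y_components = 47 and 4·y_solder + 3·y_components = 51.
→ y_solder = 9 and y_components = 5.
modules enters the basis when its profit ≥ yᵀa₃ = 9·4 + 5·2 = 46.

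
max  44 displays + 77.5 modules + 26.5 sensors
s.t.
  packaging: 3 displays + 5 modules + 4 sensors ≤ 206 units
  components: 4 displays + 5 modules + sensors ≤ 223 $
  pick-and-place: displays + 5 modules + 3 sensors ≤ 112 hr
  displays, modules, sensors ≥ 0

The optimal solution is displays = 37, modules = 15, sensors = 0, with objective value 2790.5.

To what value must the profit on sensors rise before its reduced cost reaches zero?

Binding: components and pick-and-place. Non-binding: packaging (20 unused).
By complementary slackness, y = 0 for the non-binding constraint.
Dual feasibility on the basic columns requires 4·y_components + 1·y_pick-and-place = 44, 5·y_components + 5·y_pick-and-place = 77.5.
Solving: y_components = 9.5, y_pick-and-place = 6.
sensors enters the basis when its profit ≥ yᵀa₃ = 9.5·1 + 6·3 = 27.5.

27.5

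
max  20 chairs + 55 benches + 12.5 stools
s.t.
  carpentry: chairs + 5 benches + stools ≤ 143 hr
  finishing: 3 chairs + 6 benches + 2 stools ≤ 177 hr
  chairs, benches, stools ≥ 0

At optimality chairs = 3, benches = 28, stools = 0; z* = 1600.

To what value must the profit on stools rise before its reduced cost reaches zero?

15

Both carpentry and finishing are binding at x*.
The binding rows give the dual system: 1·y_carpentry + 3·y_finishing = 20 and 5·y_carpentry + 6·y_finishing = 55.
Solving: y_carpentry = 5, y_finishing = 5.
stools enters the basis when its profit ≥ yᵀa₃ = 5·1 + 5·2 = 15.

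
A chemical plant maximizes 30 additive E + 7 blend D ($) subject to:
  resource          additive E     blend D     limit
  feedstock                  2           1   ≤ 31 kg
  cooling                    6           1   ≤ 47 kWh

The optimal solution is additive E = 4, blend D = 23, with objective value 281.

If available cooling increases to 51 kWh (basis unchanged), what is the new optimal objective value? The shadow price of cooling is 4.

297

Δb = 4, so new z* = 281 + (4)·(4) = 281 + 16 = 297.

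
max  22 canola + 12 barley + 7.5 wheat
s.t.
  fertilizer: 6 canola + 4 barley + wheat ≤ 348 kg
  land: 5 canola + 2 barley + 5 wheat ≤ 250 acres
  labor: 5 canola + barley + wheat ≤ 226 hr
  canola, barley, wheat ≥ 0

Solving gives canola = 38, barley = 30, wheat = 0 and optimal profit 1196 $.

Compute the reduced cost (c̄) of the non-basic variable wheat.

Check each constraint at x*: fertilizer 348/348 (tight); land 250/250 (tight); labor 220/226 (slack 6).
Slack constraints have shadow price 0 (complementary slackness).
Dual feasibility on the basic columns requires 6·y_fertilizer + 5·y_land = 22, 4·y_fertilizer + 2·y_land = 12.
→ y_fertilizer = 2 and y_land = 2.
Reduced cost of wheat: c₃ − yᵀa₃ = 7.5 − (2·1 + 2·5) = 7.5 − 12 = -4.5.

-4.5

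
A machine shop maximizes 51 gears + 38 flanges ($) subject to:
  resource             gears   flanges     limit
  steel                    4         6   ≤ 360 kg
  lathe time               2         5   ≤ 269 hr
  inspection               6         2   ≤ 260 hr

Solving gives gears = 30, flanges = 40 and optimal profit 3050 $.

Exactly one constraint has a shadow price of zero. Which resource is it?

lathe time

steel: 360/360 (binding)
lathe time: 260/269 (slack 9)
inspection: 260/260 (binding)
By complementary slackness, a constraint with positive slack has shadow price 0 → lathe time.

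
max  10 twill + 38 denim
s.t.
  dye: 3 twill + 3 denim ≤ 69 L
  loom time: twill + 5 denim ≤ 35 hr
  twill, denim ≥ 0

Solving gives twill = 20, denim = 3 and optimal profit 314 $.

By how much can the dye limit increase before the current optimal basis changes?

Binding constraints: dye, loom time. The basis is B = [[3,3],[1,5]] with det 12.
Per unit increase in dye, x* moves by d = (0.4167, -0.0833).
The basis stays optimal until denim reaches 0; allowable increase = 36 L.

36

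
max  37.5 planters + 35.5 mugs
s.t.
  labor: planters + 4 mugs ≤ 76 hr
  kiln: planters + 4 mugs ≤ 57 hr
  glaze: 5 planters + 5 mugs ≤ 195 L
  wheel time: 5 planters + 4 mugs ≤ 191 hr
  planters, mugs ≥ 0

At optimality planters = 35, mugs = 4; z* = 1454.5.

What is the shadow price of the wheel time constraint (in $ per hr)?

2

At the optimum: labor uses 51 of 76 (slack = 25); kiln uses 51 of 57 (slack = 6); glaze uses 195 of 195 (binding); wheel time uses 191 of 191 (binding).
Slack constraints have shadow price 0 (complementary slackness).
The binding rows give the dual system: 5·y_glaze + 5·y_wheel time = 37.5 and 5·y_glaze + 4·y_wheel time = 35.5.
→ y_glaze = 5.5 and y_wheel time = 2.
Shadow price of wheel time = 2.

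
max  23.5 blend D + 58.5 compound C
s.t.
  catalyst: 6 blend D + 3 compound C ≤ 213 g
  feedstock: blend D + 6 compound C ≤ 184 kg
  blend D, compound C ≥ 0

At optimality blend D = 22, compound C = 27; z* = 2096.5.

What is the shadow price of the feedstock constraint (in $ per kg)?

Check each constraint at x*: catalyst 213/213 (tight); feedstock 184/184 (tight).
From A_Bᵀ y = c: 6·y_catalyst + 1·y_feedstock = 23.5; 3·y_catalyst + 6·y_feedstock = 58.5.
Solving: y_catalyst = 2.5, y_feedstock = 8.5.
Shadow price of feedstock = 8.5.

8.5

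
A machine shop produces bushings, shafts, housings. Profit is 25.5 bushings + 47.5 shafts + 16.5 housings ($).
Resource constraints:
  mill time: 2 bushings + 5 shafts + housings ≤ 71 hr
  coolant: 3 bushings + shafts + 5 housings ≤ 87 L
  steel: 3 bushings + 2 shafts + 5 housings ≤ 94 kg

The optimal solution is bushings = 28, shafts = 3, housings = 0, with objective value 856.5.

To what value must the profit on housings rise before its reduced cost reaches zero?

Binding: mill time and coolant. Non-binding: steel (4 unused).
Slack constraints have shadow price 0 (complementary slackness).
Dual feasibility on the basic columns requires 2·y_mill time + 3·y_coolant = 25.5, 5·y_mill time + 1·y_coolant = 47.5.
This yields shadow prices y_mill time = 9, y_coolant = 2.5.
housings enters the basis when its profit ≥ yᵀa₃ = 9·1 + 2.5·5 = 21.5.

21.5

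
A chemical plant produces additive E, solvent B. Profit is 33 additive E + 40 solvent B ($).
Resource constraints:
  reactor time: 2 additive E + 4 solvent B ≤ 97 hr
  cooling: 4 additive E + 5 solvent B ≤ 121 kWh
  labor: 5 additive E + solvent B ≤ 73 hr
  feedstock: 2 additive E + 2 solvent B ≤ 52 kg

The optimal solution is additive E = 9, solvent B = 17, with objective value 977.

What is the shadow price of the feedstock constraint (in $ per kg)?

2.5

Binding: cooling and feedstock. Non-binding: reactor time (11 unused), labor (11 unused).
Slack constraints have shadow price 0 (complementary slackness).
Dual feasibility on the basic columns requires 4·y_cooling + 2·y_feedstock = 33, 5·y_cooling + 2·y_feedstock = 40.
→ y_cooling = 7 and y_feedstock = 2.5.
Shadow price of feedstock = 2.5.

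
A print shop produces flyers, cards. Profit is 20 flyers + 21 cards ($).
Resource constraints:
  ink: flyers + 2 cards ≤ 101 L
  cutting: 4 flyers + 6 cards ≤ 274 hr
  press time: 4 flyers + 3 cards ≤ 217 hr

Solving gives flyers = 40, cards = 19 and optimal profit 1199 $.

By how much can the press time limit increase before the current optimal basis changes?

Binding constraints: cutting, press time. The basis is B = [[4,6],[4,3]] with det -12.
Per unit increase in press time, x* moves by d = (0.5, -0.3333).
The basis stays optimal until cards reaches 0; allowable increase = 57 hr.

57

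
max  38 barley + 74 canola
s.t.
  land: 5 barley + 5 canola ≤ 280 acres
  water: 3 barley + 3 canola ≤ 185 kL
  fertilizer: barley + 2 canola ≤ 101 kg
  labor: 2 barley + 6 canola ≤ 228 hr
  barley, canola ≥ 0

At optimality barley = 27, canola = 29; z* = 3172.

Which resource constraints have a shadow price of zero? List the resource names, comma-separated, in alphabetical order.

fertilizer, water

land: 280/280 (binding)
water: 168/185 (slack 17)
fertilizer: 85/101 (slack 16)
labor: 228/228 (binding)
By complementary slackness, a constraint with positive slack has shadow price 0 → fertilizer, water.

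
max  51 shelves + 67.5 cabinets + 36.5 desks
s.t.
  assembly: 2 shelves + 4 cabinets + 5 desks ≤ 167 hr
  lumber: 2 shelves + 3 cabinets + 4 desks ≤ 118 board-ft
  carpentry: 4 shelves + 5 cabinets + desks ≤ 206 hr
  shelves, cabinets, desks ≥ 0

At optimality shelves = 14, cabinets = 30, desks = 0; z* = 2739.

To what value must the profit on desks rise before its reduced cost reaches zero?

Binding: lumber and carpentry. Non-binding: assembly (19 unused).
Slack constraints have shadow price 0 (complementary slackness).
From A_Bᵀ y = c: 2·y_lumber + 4·y_carpentry = 51; 3·y_lumber + 5·y_carpentry = 67.5.
Solving: y_lumber = 7.5, y_carpentry = 9.
desks enters the basis when its profit ≥ yᵀa₃ = 7.5·4 + 9·1 = 39.

39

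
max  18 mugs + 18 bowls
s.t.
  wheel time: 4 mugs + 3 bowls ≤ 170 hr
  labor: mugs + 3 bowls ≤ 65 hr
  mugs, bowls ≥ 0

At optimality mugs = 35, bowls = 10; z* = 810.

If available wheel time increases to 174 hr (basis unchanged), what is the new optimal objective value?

826

Check each constraint at x*: wheel time 170/170 (tight); labor 65/65 (tight).
Dual feasibility on the basic columns requires 4·y_wheel time + 1·y_labor = 18, 3·y_wheel time + 3·y_labor = 18.
Solving: y_wheel time = 4, y_labor = 2.
Δz = y_wheel time·Δb = 4 × (4) = 16, so new z* = 810 + 16 = 826.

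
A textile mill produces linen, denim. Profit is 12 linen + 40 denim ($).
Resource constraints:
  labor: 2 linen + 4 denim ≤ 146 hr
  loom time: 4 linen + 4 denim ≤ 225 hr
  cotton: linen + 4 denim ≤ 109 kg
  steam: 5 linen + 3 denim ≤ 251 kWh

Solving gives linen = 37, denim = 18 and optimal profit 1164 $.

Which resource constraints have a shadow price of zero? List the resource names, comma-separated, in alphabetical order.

loom time, steam

labor: 146/146 (binding)
loom time: 220/225 (slack 5)
cotton: 109/109 (binding)
steam: 239/251 (slack 12)
By complementary slackness, a constraint with positive slack has shadow price 0 → loom time, steam.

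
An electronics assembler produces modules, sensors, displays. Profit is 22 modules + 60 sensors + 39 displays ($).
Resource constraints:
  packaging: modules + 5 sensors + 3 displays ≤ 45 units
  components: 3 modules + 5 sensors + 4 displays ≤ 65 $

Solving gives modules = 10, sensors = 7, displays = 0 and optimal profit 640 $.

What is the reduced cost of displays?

-2

Check each constraint at x*: packaging 45/45 (tight); components 65/65 (tight).
The binding rows give the dual system: 1·y_packaging + 3·y_components = 22 and 5·y_packaging + 5·y_components = 60.
Solving: y_packaging = 7, y_components = 5.
Reduced cost of displays: c₃ − yᵀa₃ = 39 − (7·3 + 5·4) = 39 − 41 = -2.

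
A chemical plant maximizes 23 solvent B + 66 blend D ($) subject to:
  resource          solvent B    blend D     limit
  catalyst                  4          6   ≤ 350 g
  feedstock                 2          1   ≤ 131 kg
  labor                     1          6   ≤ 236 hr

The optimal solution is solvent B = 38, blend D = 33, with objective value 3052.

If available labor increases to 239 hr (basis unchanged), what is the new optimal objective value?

Binding: catalyst and labor. Non-binding: feedstock (22 unused).
By complementary slackness, y = 0 for the non-binding constraint.
Dual feasibility on the basic columns requires 4·y_catalyst + 1·y_labor = 23, 6·y_catalyst + 6·y_labor = 66.
This yields shadow prices y_catalyst = 4, y_labor = 7.
Δz = y_labor·Δb = 7 × (3) = 21, so new z* = 3052 + 21 = 3073.

3073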